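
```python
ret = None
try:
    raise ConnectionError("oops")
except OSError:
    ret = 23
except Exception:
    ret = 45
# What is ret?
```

Step-by-step execution trace:
1. `raise ConnectionError(...)` raises ConnectionError.
2. `except OSError` matches (ConnectionError is a subclass of OSError) → ret = 23.
3. `except Exception` is not reached.
Result: 23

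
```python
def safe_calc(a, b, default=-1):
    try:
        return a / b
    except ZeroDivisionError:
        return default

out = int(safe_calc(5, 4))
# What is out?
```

Step-by-step execution trace:
1. `safe_calc(5, 4)` enters try: `return 5 / 4` → returns 1.25. No exception raised.
2. `except ZeroDivisionError` is skipped.
3. `int(1.25)` → 1 → out = 1.
Result: 1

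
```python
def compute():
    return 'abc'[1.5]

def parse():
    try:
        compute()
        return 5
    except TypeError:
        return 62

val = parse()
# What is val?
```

Step-by-step execution trace:
1. `parse()` calls `compute()`.
2. `compute()` evaluates `'abc'[1.5]`, which raises TypeError; it propagates to the caller.
3. `return 5` is not reached.
4. `except TypeError` in parse matches → returns 62.
5. val = 62.
Result: 62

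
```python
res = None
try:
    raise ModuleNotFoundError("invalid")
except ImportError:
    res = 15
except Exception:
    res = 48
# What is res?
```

Step-by-step execution trace:
1. `raise ModuleNotFoundError(...)` raises ModuleNotFoundError.
2. `except ImportError` matches (ModuleNotFoundError is a subclass of ImportError) → res = 15.
3. `except Exception` is not reached.
Result: 15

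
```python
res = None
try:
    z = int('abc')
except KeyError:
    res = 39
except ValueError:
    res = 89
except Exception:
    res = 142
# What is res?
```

Step-by-step execution trace:
1. `z = int('abc')` raises ValueError.
2. `except KeyError` does not match ValueError; skipped.
3. `except ValueError` matches → res = 89.
4. Remaining except clauses are skipped.
Result: 89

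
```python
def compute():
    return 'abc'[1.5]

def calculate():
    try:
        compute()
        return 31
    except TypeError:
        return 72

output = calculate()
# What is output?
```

Step-by-step execution trace:
1. `calculate()` calls `compute()`.
2. `compute()` evaluates `'abc'[1.5]`, which raises TypeError; it propagates to the caller.
3. `return 31` is not reached.
4. `except TypeError` in calculate matches → returns 72.
5. output = 72.
Result: 72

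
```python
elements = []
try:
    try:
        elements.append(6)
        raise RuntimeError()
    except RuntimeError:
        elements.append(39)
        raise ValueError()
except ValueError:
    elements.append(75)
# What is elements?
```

Step-by-step execution trace:
1. Inner try: `elements.append(6)` → elements = [6].
2. `raise RuntimeError()` raises RuntimeError.
3. Inner `except RuntimeError` matches → `elements.append(39)` → elements = [6, 39].
4. `raise ValueError()` raises ValueError; propagates to outer try.
5. Outer `except ValueError` matches → `elements.append(75)` → elements = [6, 39, 75].
Result: [6, 39, 75]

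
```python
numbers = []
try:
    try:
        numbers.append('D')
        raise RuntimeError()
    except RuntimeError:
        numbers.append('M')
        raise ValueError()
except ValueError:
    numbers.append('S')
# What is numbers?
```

Step-by-step execution trace:
1. Inner try: `numbers.append('D')` → numbers = ['D'].
2. `raise RuntimeError()` raises RuntimeError.
3. Inner `except RuntimeError` matches → `numbers.append('M')` → numbers = ['D', 'M'].
4. `raise ValueError()` raises ValueError; propagates to outer try.
5. Outer `except ValueError` matches → `numbers.append('S')` → numbers = ['D', 'M', 'S'].
Result: ['D', 'M', 'S']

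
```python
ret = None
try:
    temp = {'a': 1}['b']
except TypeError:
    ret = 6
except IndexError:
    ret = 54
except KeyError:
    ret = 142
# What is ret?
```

Step-by-step execution trace:
1. `temp = {'a': 1}['b']` raises KeyError.
2. `except TypeError` does not match KeyError; skipped.
3. `except IndexError` does not match KeyError; skipped.
4. `except KeyError` matches → ret = 142.
Result: 142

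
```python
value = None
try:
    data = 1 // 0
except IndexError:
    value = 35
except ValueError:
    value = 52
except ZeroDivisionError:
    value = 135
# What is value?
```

Step-by-step execution trace:
1. `data = 1 // 0` raises ZeroDivisionError.
2. `except IndexError` does not match ZeroDivisionError; skipped.
3. `except ValueError` does not match ZeroDivisionError; skipped.
4. `except ZeroDivisionError` matches → value = 135.
Result: 135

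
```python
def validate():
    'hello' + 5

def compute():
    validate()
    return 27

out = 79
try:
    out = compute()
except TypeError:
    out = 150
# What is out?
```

Step-by-step execution trace:
1. out starts at 79.
2. try: `compute()` calls `validate()`.
3. `validate()` evaluates `'hello' + 5`, which raises TypeError; it propagates through compute (uncaught).
4. `return 27` in compute is not reached; the assignment to out does not complete.
5. `except TypeError` matches → out = 150.
Result: 150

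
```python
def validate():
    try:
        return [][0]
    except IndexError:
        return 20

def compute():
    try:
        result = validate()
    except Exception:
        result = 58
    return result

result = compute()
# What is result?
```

Step-by-step execution trace:
1. `compute()` calls `validate()`.
2. In validate: `[][0]` raises IndexError; `except IndexError` catches it → returns 20.
3. In compute: `result = validate()` → result = 20. No exception reaches compute.
4. `except Exception` is skipped; compute returns 20.
5. result = 20.
Result: 20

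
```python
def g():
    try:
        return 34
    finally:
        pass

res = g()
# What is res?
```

Step-by-step execution trace:
1. `g()` enters try: `return 34` sets pending return value 34.
2. Before returning, `finally: pass` runs (no effect).
3. g() returns 34 → res = 34.
Result: 34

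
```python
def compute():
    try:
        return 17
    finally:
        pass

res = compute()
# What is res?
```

Step-by-step execution trace:
1. `compute()` enters try: `return 17` sets pending return value 17.
2. Before returning, `finally: pass` runs (no effect).
3. compute() returns 17 → res = 17.
Result: 17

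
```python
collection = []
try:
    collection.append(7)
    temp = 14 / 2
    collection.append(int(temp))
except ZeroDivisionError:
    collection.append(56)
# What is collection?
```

Step-by-step execution trace:
1. try: `collection.append(7)` → collection = [7].
2. `temp = 14 / 2` → temp = 7.0. No exception raised.
3. `collection.append(int(temp))` → collection = [7, 7].
4. `except ZeroDivisionError` is skipped (no exception was raised).
Result: [7, 7]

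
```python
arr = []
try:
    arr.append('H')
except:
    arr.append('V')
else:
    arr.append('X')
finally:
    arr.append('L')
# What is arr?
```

Step-by-step execution trace:
1. try: `arr.append('H')` → arr = ['H']. No exception raised.
2. `except` is skipped.
3. `else` runs: `arr.append('X')` → arr = ['H', 'X'].
4. `finally` always runs: `arr.append('L')` → arr = ['H', 'X', 'L'].
Result: ['H', 'X', 'L']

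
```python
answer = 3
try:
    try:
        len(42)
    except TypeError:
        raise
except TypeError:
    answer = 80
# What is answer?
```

Step-by-step execution trace:
1. Inner try: `len(42)` raises TypeError.
2. Inner `except TypeError` matches; bare `raise` re-raises the same TypeError.
3. Outer `except TypeError` matches → answer = 80.
Result: 80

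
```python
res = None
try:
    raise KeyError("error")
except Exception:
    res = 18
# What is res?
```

Step-by-step execution trace:
1. `raise KeyError(...)` raises KeyError.
2. `except Exception` matches (KeyError is a subclass of Exception) → res = 18.
Result: 18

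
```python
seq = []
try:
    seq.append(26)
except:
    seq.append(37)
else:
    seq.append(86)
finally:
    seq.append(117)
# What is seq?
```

Step-by-step execution trace:
1. try: `seq.append(26)` → seq = [26]. No exception raised.
2. `except` is skipped.
3. `else` runs: `seq.append(86)` → seq = [26, 86].
4. `finally` always runs: `seq.append(117)` → seq = [26, 86, 117].
Result: [26, 86, 117]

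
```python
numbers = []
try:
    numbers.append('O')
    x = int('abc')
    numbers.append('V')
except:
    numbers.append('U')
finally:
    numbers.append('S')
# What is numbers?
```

Step-by-step execution trace:
1. try: `numbers.append('O')` → numbers = ['O'].
2. `x = int('abc')` raises ValueError; `numbers.append('V')` is not reached.
3. bare `except` matches → `numbers.append('U')` → numbers = ['O', 'U'].
4. finally always runs: `numbers.append('S')` → numbers = ['O', 'U', 'S'].
Result: ['O', 'U', 'S']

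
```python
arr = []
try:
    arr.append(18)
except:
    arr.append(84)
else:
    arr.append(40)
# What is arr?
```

Step-by-step execution trace:
1. try: `arr.append(18)` → arr = [18]. No exception raised.
2. `except` is skipped.
3. `else` runs (try completed without exception): `arr.append(40)` → arr = [18, 40].
Result: [18, 40]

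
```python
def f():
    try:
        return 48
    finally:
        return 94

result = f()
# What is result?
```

Step-by-step execution trace:
1. `f()` enters try: `return 48` sets pending return value 48.
2. Before returning, `finally: return 94` runs and overrides the pending return.
3. f() returns 94 → result = 94.
Result: 94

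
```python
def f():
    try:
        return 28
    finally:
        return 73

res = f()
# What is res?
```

Step-by-step execution trace:
1. `f()` enters try: `return 28` sets pending return value 28.
2. Before returning, `finally: return 73` runs and overrides the pending return.
3. f() returns 73 → res = 73.
Result: 73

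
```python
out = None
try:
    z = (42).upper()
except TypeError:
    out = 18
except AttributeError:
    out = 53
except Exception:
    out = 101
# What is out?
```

Step-by-step execution trace:
1. `z = (42).upper()` raises AttributeError.
2. `except TypeError` does not match AttributeError; skipped.
3. `except AttributeError` matches → out = 53.
4. Remaining except clauses are skipped.
Result: 53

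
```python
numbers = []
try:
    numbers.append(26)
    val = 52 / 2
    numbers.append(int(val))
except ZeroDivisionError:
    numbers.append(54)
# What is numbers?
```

Step-by-step execution trace:
1. try: `numbers.append(26)` → numbers = [26].
2. `val = 52 / 2` → val = 26.0. No exception raised.
3. `numbers.append(int(val))` → numbers = [26, 26].
4. `except ZeroDivisionError` is skipped (no exception was raised).
Result: [26, 26]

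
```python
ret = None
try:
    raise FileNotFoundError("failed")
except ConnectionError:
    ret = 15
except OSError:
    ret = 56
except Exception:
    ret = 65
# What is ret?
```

Step-by-step execution trace:
1. `raise FileNotFoundError(...)` raises FileNotFoundError.
2. `except ConnectionError` does not match (FileNotFoundError is not a subclass of ConnectionError); skipped.
3. `except OSError` matches (FileNotFoundError is a subclass of OSError) → ret = 56.
4. `except Exception` is not reached.
Result: 56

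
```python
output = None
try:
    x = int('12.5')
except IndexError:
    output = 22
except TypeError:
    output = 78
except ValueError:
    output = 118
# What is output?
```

Step-by-step execution trace:
1. `x = int('12.5')` raises ValueError.
2. `except IndexError` does not match ValueError; skipped.
3. `except TypeError` does not match ValueError; skipped.
4. `except ValueError` matches → output = 118.
Result: 118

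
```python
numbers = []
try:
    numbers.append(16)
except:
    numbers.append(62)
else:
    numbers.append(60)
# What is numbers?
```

Step-by-step execution trace:
1. try: `numbers.append(16)` → numbers = [16]. No exception raised.
2. `except` is skipped.
3. `else` runs (try completed without exception): `numbers.append(60)` → numbers = [16, 60].
Result: [16, 60]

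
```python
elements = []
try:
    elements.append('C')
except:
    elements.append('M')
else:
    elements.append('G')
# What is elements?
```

Step-by-step execution trace:
1. try: `elements.append('C')` → elements = ['C']. No exception raised.
2. `except` is skipped.
3. `else` runs (try completed without exception): `elements.append('G')` → elements = ['C', 'G'].
Result: ['C', 'G']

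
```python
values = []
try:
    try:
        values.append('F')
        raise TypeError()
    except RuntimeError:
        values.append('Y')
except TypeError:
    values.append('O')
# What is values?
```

Step-by-step execution trace:
1. Inner try: `values.append('F')` → values = ['F'].
2. `raise TypeError()` raises TypeError.
3. Inner `except RuntimeError` does not match TypeError; exception propagates to outer try.
4. Outer `except TypeError` matches → `values.append('O')` → values = ['F', 'O'].
Result: ['F', 'O']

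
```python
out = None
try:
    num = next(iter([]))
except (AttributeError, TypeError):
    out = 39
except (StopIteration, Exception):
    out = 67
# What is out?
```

Step-by-step execution trace:
1. `num = next(iter([]))` raises StopIteration.
2. `except (AttributeError, TypeError)` does not match StopIteration; skipped.
3. `except (StopIteration, Exception)` matches (StopIteration is in the tuple) → out = 67.
Result: 67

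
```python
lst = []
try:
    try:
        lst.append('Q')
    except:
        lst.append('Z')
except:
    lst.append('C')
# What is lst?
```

Step-by-step execution trace:
1. Inner try: `lst.append('Q')` → lst = ['Q']. No exception raised.
2. Inner `except` is skipped.
3. Inner try completes normally; outer `except` is skipped.
Result: ['Q']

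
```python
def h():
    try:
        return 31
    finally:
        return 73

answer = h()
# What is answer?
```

Step-by-step execution trace:
1. `h()` enters try: `return 31` sets pending return value 31.
2. Before returning, `finally: return 73` runs and overrides the pending return.
3. h() returns 73 → answer = 73.
Result: 73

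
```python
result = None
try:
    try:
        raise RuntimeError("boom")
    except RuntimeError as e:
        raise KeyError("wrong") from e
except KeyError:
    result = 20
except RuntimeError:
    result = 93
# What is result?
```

Step-by-step execution trace:
1. Inner try raises RuntimeError; inner `except RuntimeError as e` catches it.
2. `raise KeyError(...) from e` raises KeyError (RuntimeError is attached as __cause__, but only KeyError is active).
3. Outer `except KeyError` matches → result = 20.
4. `except RuntimeError` is not reached.
Result: 20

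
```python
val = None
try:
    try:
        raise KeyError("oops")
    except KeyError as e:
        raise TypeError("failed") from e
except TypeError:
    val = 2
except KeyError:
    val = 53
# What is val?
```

Step-by-step execution trace:
1. Inner try raises KeyError; inner `except KeyError as e` catches it.
2. `raise TypeError(...) from e` raises TypeError (KeyError is attached as __cause__, but only TypeError is active).
3. Outer `except TypeError` matches → val = 2.
4. `except KeyError` is not reached.
Result: 2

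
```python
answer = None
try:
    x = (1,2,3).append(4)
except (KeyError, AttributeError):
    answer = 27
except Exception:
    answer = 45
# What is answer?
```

Step-by-step execution trace:
1. `x = (1,2,3).append(4)` raises AttributeError.
2. `except (KeyError, AttributeError)` matches (AttributeError is in the tuple) → answer = 27.
3. `except Exception` is not reached.
Result: 27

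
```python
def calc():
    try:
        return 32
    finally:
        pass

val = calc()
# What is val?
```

Step-by-step execution trace:
1. `calc()` enters try: `return 32` sets pending return value 32.
2. Before returning, `finally: pass` runs (no effect).
3. calc() returns 32 → val = 32.
Result: 32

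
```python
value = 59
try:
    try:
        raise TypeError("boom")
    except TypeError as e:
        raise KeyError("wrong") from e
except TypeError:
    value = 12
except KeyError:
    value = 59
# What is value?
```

Step-by-step execution trace:
1. Inner try raises TypeError; inner `except TypeError as e` catches it.
2. `raise KeyError(...) from e` raises KeyError (TypeError is attached as __cause__, but only KeyError is active).
3. Outer `except TypeError` does not match KeyError; skipped.
4. Outer `except KeyError` matches → value = 59.
Result: 59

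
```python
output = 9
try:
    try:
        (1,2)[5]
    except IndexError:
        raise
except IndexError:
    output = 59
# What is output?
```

Step-by-step execution trace:
1. Inner try: `(1,2)[5]` raises IndexError.
2. Inner `except IndexError` matches; bare `raise` re-raises the same IndexError.
3. Outer `except IndexError` matches → output = 59.
Result: 59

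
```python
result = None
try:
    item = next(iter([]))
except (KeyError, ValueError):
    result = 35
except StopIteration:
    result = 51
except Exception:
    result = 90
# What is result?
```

Step-by-step execution trace:
1. `item = next(iter([]))` raises StopIteration.
2. `except (KeyError, ValueError)` does not match StopIteration; skipped.
3. `except StopIteration` matches (exact type match) → result = 51.
4. `except Exception` is not reached.
Result: 51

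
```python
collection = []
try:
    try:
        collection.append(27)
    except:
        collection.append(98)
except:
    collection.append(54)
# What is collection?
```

Step-by-step execution trace:
1. Inner try: `collection.append(27)` → collection = [27]. No exception raised.
2. Inner `except` is skipped.
3. Inner try completes normally; outer `except` is skipped.
Result: [27]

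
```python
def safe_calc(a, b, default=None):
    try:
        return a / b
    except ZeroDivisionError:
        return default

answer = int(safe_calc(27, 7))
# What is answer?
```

Step-by-step execution trace:
1. `safe_calc(27, 7)` enters try: `return 27 / 7` → returns 3.857142857142857. No exception raised.
2. `except ZeroDivisionError` is skipped.
3. `int(3.857142857142857)` → 3 → answer = 3.
Result: 3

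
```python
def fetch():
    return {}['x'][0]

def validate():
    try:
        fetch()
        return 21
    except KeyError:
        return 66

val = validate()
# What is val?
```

Step-by-step execution trace:
1. `validate()` calls `fetch()`.
2. `fetch()` evaluates `{}['x'][0]`, which raises KeyError; it propagates to the caller.
3. `return 21` is not reached.
4. `except KeyError` in validate matches → returns 66.
5. val = 66.
Result: 66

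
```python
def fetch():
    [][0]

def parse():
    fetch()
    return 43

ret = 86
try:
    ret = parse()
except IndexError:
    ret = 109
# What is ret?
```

Step-by-step execution trace:
1. ret starts at 86.
2. try: `parse()` calls `fetch()`.
3. `fetch()` evaluates `[][0]`, which raises IndexError; it propagates through parse (uncaught).
4. `return 43` in parse is not reached; the assignment to ret does not complete.
5. `except IndexError` matches → ret = 109.
Result: 109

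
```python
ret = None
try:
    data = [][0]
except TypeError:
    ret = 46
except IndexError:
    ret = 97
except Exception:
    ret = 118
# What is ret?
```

Step-by-step execution trace:
1. `data = [][0]` raises IndexError.
2. `except TypeError` does not match IndexError; skipped.
3. `except IndexError` matches → ret = 97.
4. Remaining except clauses are skipped.
Result: 97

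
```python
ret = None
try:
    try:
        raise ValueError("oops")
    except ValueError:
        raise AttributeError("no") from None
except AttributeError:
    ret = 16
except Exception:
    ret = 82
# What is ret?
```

Step-by-step execution trace:
1. Inner try raises ValueError; inner `except ValueError` catches it.
2. `raise AttributeError(...) from None` raises AttributeError (from None suppresses __context__, but the active exception is still AttributeError).
3. Outer `except AttributeError` matches → ret = 16.
4. `except Exception` is not reached.
Result: 16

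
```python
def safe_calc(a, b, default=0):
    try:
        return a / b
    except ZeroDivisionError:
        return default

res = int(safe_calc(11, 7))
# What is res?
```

Step-by-step execution trace:
1. `safe_calc(11, 7)` enters try: `return 11 / 7` → returns 1.5714285714285714. No exception raised.
2. `except ZeroDivisionError` is skipped.
3. `int(1.5714285714285714)` → 1 → res = 1.
Result: 1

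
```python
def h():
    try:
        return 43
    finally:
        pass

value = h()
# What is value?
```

Step-by-step execution trace:
1. `h()` enters try: `return 43` sets pending return value 43.
2. Before returning, `finally: pass` runs (no effect).
3. h() returns 43 → value = 43.
Result: 43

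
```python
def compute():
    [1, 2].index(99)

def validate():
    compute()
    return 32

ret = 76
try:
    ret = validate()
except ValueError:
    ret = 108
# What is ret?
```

Step-by-step execution trace:
1. ret starts at 76.
2. try: `validate()` calls `compute()`.
3. `compute()` evaluates `[1, 2].index(99)`, which raises ValueError; it propagates through validate (uncaught).
4. `return 32` in validate is not reached; the assignment to ret does not complete.
5. `except ValueError` matches → ret = 108.
Result: 108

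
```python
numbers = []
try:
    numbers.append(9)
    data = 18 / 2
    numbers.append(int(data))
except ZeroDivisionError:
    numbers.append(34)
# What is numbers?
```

Step-by-step execution trace:
1. try: `numbers.append(9)` → numbers = [9].
2. `data = 18 / 2` → data = 9.0. No exception raised.
3. `numbers.append(int(data))` → numbers = [9, 9].
4. `except ZeroDivisionError` is skipped (no exception was raised).
Result: [9, 9]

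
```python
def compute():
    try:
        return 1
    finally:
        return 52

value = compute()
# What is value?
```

Step-by-step execution trace:
1. `compute()` enters try: `return 1` sets pending return value 1.
2. Before returning, `finally: return 52` runs and overrides the pending return.
3. compute() returns 52 → value = 52.
Result: 52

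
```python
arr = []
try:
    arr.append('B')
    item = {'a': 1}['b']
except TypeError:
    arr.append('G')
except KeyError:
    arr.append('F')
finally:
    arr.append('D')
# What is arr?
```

Step-by-step execution trace:
1. try: `arr.append('B')` → arr = ['B'].
2. `item = {'a': 1}['b']` raises KeyError.
3. `except TypeError` does not match KeyError; skipped.
4. `except KeyError` matches → `arr.append('F')` → arr = ['B', 'F'].
5. finally always runs: `arr.append('D')` → arr = ['B', 'F', 'D'].
Result: ['B', 'F', 'D']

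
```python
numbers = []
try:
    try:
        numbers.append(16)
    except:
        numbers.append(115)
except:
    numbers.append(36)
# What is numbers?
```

Step-by-step execution trace:
1. Inner try: `numbers.append(16)` → numbers = [16]. No exception raised.
2. Inner `except` is skipped.
3. Inner try completes normally; outer `except` is skipped.
Result: [16]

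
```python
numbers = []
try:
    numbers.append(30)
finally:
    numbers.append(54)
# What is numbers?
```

Step-by-step execution trace:
1. try: `numbers.append(30)` → numbers = [30].
2. The try body completes without raising.
3. finally always runs: `numbers.append(54)` → numbers = [30, 54].
Result: [30, 54]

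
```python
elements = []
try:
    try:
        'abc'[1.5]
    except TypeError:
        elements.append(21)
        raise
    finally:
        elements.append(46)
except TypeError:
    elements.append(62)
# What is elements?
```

Step-by-step execution trace:
1. Inner try: `'abc'[1.5]` raises TypeError.
2. Inner `except TypeError` matches → `elements.append(21)` → elements = [21].
3. bare `raise` re-raises TypeError.
4. Inner `finally` runs during unwinding: `elements.append(46)` → elements = [21, 46].
5. Outer `except TypeError` matches → `elements.append(62)` → elements = [21, 46, 62].
Result: [21, 46, 62]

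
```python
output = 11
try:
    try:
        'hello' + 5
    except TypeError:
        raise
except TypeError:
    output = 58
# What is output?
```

Step-by-step execution trace:
1. Inner try: `'hello' + 5` raises TypeError.
2. Inner `except TypeError` matches; bare `raise` re-raises the same TypeError.
3. Outer `except TypeError` matches → output = 58.
Result: 58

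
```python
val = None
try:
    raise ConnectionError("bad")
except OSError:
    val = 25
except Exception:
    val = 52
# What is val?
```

Step-by-step execution trace:
1. `raise ConnectionError(...)` raises ConnectionError.
2. `except OSError` matches (ConnectionError is a subclass of OSError) → val = 25.
3. `except Exception` is not reached.
Result: 25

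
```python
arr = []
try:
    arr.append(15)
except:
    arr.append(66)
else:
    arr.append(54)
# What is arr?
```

Step-by-step execution trace:
1. try: `arr.append(15)` → arr = [15]. No exception raised.
2. `except` is skipped.
3. `else` runs (try completed without exception): `arr.append(54)` → arr = [15, 54].
Result: [15, 54]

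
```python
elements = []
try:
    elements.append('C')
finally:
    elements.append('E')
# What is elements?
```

Step-by-step execution trace:
1. try: `elements.append('C')` → elements = ['C'].
2. The try body completes without raising.
3. finally always runs: `elements.append('E')` → elements = ['C', 'E'].
Result: ['C', 'E']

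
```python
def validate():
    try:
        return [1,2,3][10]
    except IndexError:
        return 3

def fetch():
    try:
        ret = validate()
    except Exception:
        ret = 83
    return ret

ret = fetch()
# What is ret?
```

Step-by-step execution trace:
1. `fetch()` calls `validate()`.
2. In validate: `[1,2,3][10]` raises IndexError; `except IndexError` catches it → returns 3.
3. In fetch: `ret = validate()` → ret = 3. No exception reaches fetch.
4. `except Exception` is skipped; fetch returns 3.
5. ret = 3.
Result: 3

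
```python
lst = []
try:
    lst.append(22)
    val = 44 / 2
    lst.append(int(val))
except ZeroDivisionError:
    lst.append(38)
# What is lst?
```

Step-by-step execution trace:
1. try: `lst.append(22)` → lst = [22].
2. `val = 44 / 2` → val = 22.0. No exception raised.
3. `lst.append(int(val))` → lst = [22, 22].
4. `except ZeroDivisionError` is skipped (no exception was raised).
Result: [22, 22]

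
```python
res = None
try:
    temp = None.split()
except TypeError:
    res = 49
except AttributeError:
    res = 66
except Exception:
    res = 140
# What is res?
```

Step-by-step execution trace:
1. `temp = None.split()` raises AttributeError.
2. `except TypeError` does not match AttributeError; skipped.
3. `except AttributeError` matches → res = 66.
4. Remaining except clauses are skipped.
Result: 66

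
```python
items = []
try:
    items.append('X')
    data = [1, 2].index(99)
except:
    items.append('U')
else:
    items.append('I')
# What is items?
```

Step-by-step execution trace:
1. try: `items.append('X')` → items = ['X'].
2. `data = [1, 2].index(99)` raises ValueError.
3. bare `except` matches → `items.append('U')` → items = ['X', 'U'].
4. `else` is skipped (an exception was raised).
Result: ['X', 'U']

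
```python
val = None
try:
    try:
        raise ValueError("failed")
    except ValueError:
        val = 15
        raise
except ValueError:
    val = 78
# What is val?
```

Step-by-step execution trace:
1. Inner try: `raise ValueError("failed")` raises ValueError.
2. Inner `except ValueError` matches → val = 15.
3. bare `raise` re-raises the same ValueError.
4. Outer `except ValueError` matches → val = 78.
Result: 78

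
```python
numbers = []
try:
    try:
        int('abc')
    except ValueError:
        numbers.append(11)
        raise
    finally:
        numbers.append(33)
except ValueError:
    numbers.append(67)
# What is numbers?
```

Step-by-step execution trace:
1. Inner try: `int('abc')` raises ValueError.
2. Inner `except ValueError` matches → `numbers.append(11)` → numbers = [11].
3. bare `raise` re-raises ValueError.
4. Inner `finally` runs during unwinding: `numbers.append(33)` → numbers = [11, 33].
5. Outer `except ValueError` matches → `numbers.append(67)` → numbers = [11, 33, 67].
Result: [11, 33, 67]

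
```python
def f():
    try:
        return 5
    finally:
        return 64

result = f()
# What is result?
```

Step-by-step execution trace:
1. `f()` enters try: `return 5` sets pending return value 5.
2. Before returning, `finally: return 64` runs and overrides the pending return.
3. f() returns 64 → result = 64.
Result: 64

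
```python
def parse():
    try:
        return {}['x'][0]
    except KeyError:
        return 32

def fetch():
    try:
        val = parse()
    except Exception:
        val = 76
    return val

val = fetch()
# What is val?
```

Step-by-step execution trace:
1. `fetch()` calls `parse()`.
2. In parse: `{}['x'][0]` raises KeyError; `except KeyError` catches it → returns 32.
3. In fetch: `val = parse()` → val = 32. No exception reaches fetch.
4. `except Exception` is skipped; fetch returns 32.
5. val = 32.
Result: 32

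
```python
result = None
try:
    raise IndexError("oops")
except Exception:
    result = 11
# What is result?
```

Step-by-step execution trace:
1. `raise IndexError(...)` raises IndexError.
2. `except Exception` matches (IndexError is a subclass of Exception) → result = 11.
Result: 11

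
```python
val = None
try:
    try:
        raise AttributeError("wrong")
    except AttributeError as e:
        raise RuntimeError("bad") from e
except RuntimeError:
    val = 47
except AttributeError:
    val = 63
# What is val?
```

Step-by-step execution trace:
1. Inner try raises AttributeError; inner `except AttributeError as e` catches it.
2. `raise RuntimeError(...) from e` raises RuntimeError (AttributeError is attached as __cause__, but only RuntimeError is active).
3. Outer `except RuntimeError` matches → val = 47.
4. `except AttributeError` is not reached.
Result: 47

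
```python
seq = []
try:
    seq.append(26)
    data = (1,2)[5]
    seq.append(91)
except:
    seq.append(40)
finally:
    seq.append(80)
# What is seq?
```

Step-by-step execution trace:
1. try: `seq.append(26)` → seq = [26].
2. `data = (1,2)[5]` raises IndexError; `seq.append(91)` is not reached.
3. bare `except` matches → `seq.append(40)` → seq = [26, 40].
4. finally always runs: `seq.append(80)` → seq = [26, 40, 80].
Result: [26, 40, 80]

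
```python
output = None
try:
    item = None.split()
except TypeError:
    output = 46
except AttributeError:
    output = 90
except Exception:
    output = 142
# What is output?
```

Step-by-step execution trace:
1. `item = None.split()` raises AttributeError.
2. `except TypeError` does not match AttributeError; skipped.
3. `except AttributeError` matches → output = 90.
4. Remaining except clauses are skipped.
Result: 90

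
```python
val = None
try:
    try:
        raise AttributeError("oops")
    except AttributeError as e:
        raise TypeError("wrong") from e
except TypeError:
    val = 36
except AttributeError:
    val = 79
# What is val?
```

Step-by-step execution trace:
1. Inner try raises AttributeError; inner `except AttributeError as e` catches it.
2. `raise TypeError(...) from e` raises TypeError (AttributeError is attached as __cause__, but only TypeError is active).
3. Outer `except TypeError` matches → val = 36.
4. `except AttributeError` is not reached.
Result: 36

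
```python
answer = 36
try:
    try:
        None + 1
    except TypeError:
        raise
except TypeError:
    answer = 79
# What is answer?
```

Step-by-step execution trace:
1. Inner try: `None + 1` raises TypeError.
2. Inner `except TypeError` matches; bare `raise` re-raises the same TypeError.
3. Outer `except TypeError` matches → answer = 79.
Result: 79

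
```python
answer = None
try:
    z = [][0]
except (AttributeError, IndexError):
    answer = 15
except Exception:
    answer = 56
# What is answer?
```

Step-by-step execution trace:
1. `z = [][0]` raises IndexError.
2. `except (AttributeError, IndexError)` matches (IndexError is in the tuple) → answer = 15.
3. `except Exception` is not reached.
Result: 15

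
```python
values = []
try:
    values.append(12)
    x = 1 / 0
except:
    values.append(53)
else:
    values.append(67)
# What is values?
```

Step-by-step execution trace:
1. try: `values.append(12)` → values = [12].
2. `x = 1 / 0` raises ZeroDivisionError.
3. bare `except` matches → `values.append(53)` → values = [12, 53].
4. `else` is skipped (an exception was raised).
Result: [12, 53]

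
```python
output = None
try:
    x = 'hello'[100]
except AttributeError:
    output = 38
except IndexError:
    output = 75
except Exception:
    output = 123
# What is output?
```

Step-by-step execution trace:
1. `x = 'hello'[100]` raises IndexError.
2. `except AttributeError` does not match IndexError; skipped.
3. `except IndexError` matches → output = 75.
4. Remaining except clauses are skipped.
Result: 75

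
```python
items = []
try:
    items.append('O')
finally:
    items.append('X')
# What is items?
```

Step-by-step execution trace:
1. try: `items.append('O')` → items = ['O'].
2. The try body completes without raising.
3. finally always runs: `items.append('X')` → items = ['O', 'X'].
Result: ['O', 'X']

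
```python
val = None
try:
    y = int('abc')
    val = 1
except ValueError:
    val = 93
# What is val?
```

Step-by-step execution trace:
1. `y = int('abc')` raises ValueError.
2. `val = 1` is not reached.
3. `except ValueError` matches → val = 93.
Result: 93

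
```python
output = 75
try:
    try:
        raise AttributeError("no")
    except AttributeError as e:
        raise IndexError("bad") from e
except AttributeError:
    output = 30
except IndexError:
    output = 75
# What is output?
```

Step-by-step execution trace:
1. Inner try raises AttributeError; inner `except AttributeError as e` catches it.
2. `raise IndexError(...) from e` raises IndexError (AttributeError is attached as __cause__, but only IndexError is active).
3. Outer `except AttributeError` does not match IndexError; skipped.
4. Outer `except IndexError` matches → output = 75.
Result: 75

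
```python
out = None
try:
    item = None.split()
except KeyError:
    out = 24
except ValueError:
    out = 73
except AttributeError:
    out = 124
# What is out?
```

Step-by-step execution trace:
1. `item = None.split()` raises AttributeError.
2. `except KeyError` does not match AttributeError; skipped.
3. `except ValueError` does not match AttributeError; skipped.
4. `except AttributeError` matches → out = 124.
Result: 124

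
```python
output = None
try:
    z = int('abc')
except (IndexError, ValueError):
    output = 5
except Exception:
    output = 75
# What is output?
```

Step-by-step execution trace:
1. `z = int('abc')` raises ValueError.
2. `except (IndexError, ValueError)` matches (ValueError is in the tuple) → output = 5.
3. `except Exception` is not reached.
Result: 5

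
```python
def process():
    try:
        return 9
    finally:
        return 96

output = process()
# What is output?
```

Step-by-step execution trace:
1. `process()` enters try: `return 9` sets pending return value 9.
2. Before returning, `finally: return 96` runs and overrides the pending return.
3. process() returns 96 → output = 96.
Result: 96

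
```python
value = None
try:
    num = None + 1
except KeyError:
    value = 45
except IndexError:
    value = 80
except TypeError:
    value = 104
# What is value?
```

Step-by-step execution trace:
1. `num = None + 1` raises TypeError.
2. `except KeyError` does not match TypeError; skipped.
3. `except IndexError` does not match TypeError; skipped.
4. `except TypeError` matches → value = 104.
Result: 104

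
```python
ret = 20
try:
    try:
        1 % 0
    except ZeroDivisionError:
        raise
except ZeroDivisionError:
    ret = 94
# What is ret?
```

Step-by-step execution trace:
1. Inner try: `1 % 0` raises ZeroDivisionError.
2. Inner `except ZeroDivisionError` matches; bare `raise` re-raises the same ZeroDivisionError.
3. Outer `except ZeroDivisionError` matches → ret = 94.
Result: 94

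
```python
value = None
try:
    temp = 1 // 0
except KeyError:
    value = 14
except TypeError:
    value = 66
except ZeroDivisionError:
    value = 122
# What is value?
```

Step-by-step execution trace:
1. `temp = 1 // 0` raises ZeroDivisionError.
2. `except KeyError` does not match ZeroDivisionError; skipped.
3. `except TypeError` does not match ZeroDivisionError; skipped.
4. `except ZeroDivisionError` matches → value = 122.
Result: 122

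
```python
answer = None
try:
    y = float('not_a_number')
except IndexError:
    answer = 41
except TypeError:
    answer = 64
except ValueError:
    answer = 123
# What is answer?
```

Step-by-step execution trace:
1. `y = float('not_a_number')` raises ValueError.
2. `except IndexError` does not match ValueError; skipped.
3. `except TypeError` does not match ValueError; skipped.
4. `except ValueError` matches → answer = 123.
Result: 123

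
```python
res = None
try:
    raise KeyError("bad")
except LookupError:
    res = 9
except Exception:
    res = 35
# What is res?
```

Step-by-step execution trace:
1. `raise KeyError(...)` raises KeyError.
2. `except LookupError` matches (KeyError is a subclass of LookupError) → res = 9.
3. `except Exception` is not reached.
Result: 9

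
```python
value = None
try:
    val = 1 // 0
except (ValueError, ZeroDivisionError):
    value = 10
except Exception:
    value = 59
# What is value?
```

Step-by-step execution trace:
1. `val = 1 // 0` raises ZeroDivisionError.
2. `except (ValueError, ZeroDivisionError)` matches (ZeroDivisionError is in the tuple) → value = 10.
3. `except Exception` is not reached.
Result: 10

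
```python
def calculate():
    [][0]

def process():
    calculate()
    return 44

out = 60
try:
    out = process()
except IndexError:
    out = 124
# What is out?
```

Step-by-step execution trace:
1. out starts at 60.
2. try: `process()` calls `calculate()`.
3. `calculate()` evaluates `[][0]`, which raises IndexError; it propagates through process (uncaught).
4. `return 44` in process is not reached; the assignment to out does not complete.
5. `except IndexError` matches → out = 124.
Result: 124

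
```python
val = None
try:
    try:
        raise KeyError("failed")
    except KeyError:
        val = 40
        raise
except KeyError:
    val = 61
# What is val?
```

Step-by-step execution trace:
1. Inner try: `raise KeyError("failed")` raises KeyError.
2. Inner `except KeyError` matches → val = 40.
3. bare `raise` re-raises the same KeyError.
4. Outer `except KeyError` matches → val = 61.
Result: 61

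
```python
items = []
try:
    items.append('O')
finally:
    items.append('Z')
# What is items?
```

Step-by-step execution trace:
1. try: `items.append('O')` → items = ['O'].
2. The try body completes without raising.
3. finally always runs: `items.append('Z')` → items = ['O', 'Z'].
Result: ['O', 'Z']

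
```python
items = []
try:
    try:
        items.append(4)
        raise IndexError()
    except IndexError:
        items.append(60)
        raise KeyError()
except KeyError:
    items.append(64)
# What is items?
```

Step-by-step execution trace:
1. Inner try: `items.append(4)` → items = [4].
2. `raise IndexError()` raises IndexError.
3. Inner `except IndexError` matches → `items.append(60)` → items = [4, 60].
4. `raise KeyError()` raises KeyError; propagates to outer try.
5. Outer `except KeyError` matches → `items.append(64)` → items = [4, 60, 64].
Result: [4, 60, 64]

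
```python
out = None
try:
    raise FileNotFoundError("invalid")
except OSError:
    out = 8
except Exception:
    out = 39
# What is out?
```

Step-by-step execution trace:
1. `raise FileNotFoundError(...)` raises FileNotFoundError.
2. `except OSError` matches (FileNotFoundError is a subclass of OSError) → out = 8.
3. `except Exception` is not reached.
Result: 8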